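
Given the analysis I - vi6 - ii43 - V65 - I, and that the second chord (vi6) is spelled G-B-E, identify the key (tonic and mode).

The chord Em/G is a minor triad rooted on E; its label is vi6.
vi6 on E implies E is the submediant; that puts the tonic at G, and the lowercase numeral fits major mode.

G major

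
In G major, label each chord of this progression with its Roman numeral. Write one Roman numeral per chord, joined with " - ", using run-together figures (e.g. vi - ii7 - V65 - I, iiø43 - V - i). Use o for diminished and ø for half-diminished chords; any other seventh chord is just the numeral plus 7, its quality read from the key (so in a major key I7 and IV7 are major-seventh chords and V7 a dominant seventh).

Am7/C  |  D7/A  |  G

Am7/C has root A, degree 2 in G major, so ii65.
D7/A has root D, degree 5 in G major, so V43.
G: root G is the tonic; major triad there is I.

ii65 - V43 - I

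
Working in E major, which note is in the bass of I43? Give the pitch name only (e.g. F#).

B

I in E major has root E; the chord is E-G#-B-D#.
The figure 43 means second inversion — the fifth is in the bass.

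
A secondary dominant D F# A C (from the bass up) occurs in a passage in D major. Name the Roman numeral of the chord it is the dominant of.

The chord is a dominant seventh chord on D.
A dominant resolves down a perfect fifth: D → G. In D major, G is scale degree 4, i.e. IV.

IV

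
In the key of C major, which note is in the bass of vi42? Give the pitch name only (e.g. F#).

G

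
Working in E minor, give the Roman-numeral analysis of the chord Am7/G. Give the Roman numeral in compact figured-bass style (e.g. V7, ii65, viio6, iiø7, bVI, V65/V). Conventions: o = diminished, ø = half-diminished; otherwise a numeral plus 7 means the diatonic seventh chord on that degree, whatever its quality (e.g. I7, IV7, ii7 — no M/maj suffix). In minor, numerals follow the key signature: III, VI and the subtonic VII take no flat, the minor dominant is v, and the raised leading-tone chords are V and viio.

iv42

The pitches A-C-E-G form a minor seventh chord rooted on A.
A is scale degree 4 in E minor, and a minor seventh chord on that degree is written iv7.
With G in the bass the chord is in third inversion, so the figured bass is 42.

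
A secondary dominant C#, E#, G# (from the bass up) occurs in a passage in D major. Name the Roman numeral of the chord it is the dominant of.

iii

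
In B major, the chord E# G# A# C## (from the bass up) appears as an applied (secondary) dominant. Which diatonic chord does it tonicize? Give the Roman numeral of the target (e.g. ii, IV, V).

iii

The chord is a dominant seventh chord on A#.
A dominant resolves down a perfect fifth: A# → D#. In B major, D# is scale degree 3, i.e. iii.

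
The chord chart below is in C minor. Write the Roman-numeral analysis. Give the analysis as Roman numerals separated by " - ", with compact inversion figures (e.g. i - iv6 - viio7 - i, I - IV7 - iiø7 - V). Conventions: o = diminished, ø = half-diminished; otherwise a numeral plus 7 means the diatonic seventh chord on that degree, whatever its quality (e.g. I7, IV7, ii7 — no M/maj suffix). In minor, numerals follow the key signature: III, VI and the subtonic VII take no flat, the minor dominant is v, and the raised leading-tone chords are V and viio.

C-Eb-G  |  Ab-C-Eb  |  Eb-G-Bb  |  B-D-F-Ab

C-Eb-G: root C is the tonic; minor triad there is i.
Ab-C-Eb: major triad on Ab = scale degree 6 → VI.
Eb-G-Bb: root Eb is the mediant; major triad there is III.
B-D-F-Ab: fully diminished seventh chord on B = scale degree 7 → viio7.

i - VI - III - viio7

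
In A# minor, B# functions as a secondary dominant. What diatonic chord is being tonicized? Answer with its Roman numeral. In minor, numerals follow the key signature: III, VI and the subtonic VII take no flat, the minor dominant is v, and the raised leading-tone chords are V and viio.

The chord is a major triad on B#.
A dominant resolves down a perfect fifth: B# → E#. In A# minor, E# is scale degree 5, i.e. V.

V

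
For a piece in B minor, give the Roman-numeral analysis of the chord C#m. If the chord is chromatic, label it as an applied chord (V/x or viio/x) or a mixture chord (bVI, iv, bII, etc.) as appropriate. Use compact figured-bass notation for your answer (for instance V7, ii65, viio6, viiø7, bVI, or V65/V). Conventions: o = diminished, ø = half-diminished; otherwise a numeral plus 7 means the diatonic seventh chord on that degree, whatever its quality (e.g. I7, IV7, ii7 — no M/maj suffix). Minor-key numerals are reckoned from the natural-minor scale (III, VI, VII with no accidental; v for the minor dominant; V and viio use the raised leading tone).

ii

The pitches C#-E-G# form a minor triad rooted on C#.
C# is the second degree of B minor. This is the minor supertonic, borrowed from the parallel major (the Dorian ii).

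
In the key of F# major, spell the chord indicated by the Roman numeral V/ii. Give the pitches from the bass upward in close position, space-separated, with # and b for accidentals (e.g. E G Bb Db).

D# F## A#

V/ii is a secondary dominant — the dominant triad of ii. ii in F# major is G#, so the applied chord's root is D#, a perfect fifth above.
Building a major triad on D# gives D#-F##-A#.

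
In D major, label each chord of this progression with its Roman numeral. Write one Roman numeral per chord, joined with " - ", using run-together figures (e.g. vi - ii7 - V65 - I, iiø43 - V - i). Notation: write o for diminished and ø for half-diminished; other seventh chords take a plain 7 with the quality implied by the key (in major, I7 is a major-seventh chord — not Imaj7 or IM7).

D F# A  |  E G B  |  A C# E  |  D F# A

I - ii - V - I

D-F#-A: major triad on D = scale degree 1 → I.
E-G-B: root E is the supertonic; minor triad there is ii.
A-C#-E has root A, degree 5 in D major, so V.
D-F#-A has root D, degree 1 in D major, so I.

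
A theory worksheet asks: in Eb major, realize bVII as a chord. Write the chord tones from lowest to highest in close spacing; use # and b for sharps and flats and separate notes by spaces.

Scale degree 7 in Eb major is D; lowering it a half step gives Db. bVII is a major triad on the lowered seventh degree (the subtonic), borrowed from the parallel minor.
So the chord is Db-F-Ab, a major triad.

Db F Ab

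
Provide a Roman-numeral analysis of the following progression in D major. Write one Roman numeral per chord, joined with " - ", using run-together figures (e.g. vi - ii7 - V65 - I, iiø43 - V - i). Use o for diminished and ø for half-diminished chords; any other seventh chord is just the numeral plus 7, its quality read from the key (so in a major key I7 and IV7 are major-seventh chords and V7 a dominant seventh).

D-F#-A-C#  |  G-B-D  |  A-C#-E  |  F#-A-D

D-F#-A-C#: major seventh chord on D = scale degree 1 → I7.
G-B-D: major triad on G = scale degree 4 → IV.
A-C#-E: major triad on A = scale degree 5 → V.
F#-A-D: root D is the tonic; major triad there is I6.

I7 - IV - V - I6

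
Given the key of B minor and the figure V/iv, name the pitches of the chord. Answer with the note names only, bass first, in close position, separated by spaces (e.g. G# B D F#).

V/iv is a secondary dominant — the dominant triad of iv. iv in B minor is E, so the applied chord's root is B, a perfect fifth above.
Building a major triad on B gives B-D#-F#.

B D# F#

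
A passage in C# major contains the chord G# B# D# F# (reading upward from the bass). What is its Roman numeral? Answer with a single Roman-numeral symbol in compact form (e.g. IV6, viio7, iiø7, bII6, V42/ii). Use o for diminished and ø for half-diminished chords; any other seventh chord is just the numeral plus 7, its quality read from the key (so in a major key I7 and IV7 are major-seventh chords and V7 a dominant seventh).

Stacked in thirds the chord is G#-B#-D#-F#: a dominant seventh chord on G#.
In C# major, G# is the dominant; the diatonic dominant seventh chord there is V7.

V7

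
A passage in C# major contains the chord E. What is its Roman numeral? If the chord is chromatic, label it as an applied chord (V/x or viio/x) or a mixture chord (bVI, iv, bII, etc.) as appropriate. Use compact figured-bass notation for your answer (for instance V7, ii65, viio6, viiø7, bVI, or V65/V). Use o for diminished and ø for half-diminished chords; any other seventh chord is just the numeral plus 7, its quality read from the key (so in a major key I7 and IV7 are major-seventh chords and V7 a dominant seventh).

The pitches E-G#-B form a major triad rooted on E.
E is the lowered third degree of C# major (diatonic 3 would be E#). This is a major triad on the lowered third degree, borrowed from the parallel minor.

bIII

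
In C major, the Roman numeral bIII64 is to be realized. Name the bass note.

bIII in C major has root Eb; the chord is Eb-G-Bb.
The figure 64 means second inversion — the fifth is in the bass.

Bb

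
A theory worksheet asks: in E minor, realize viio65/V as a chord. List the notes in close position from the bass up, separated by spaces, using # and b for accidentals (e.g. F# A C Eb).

viio65/V is a secondary leading-tone chord. The target V is B in E minor; the applied chord is rooted a semitone below, on A#.
Building a fully diminished seventh chord on A# gives A#-C#-E-G.
With the 65 figure the chord is in first inversion; from the bass C# upward in close position it reads C#-E-G-A#.

C# E G A#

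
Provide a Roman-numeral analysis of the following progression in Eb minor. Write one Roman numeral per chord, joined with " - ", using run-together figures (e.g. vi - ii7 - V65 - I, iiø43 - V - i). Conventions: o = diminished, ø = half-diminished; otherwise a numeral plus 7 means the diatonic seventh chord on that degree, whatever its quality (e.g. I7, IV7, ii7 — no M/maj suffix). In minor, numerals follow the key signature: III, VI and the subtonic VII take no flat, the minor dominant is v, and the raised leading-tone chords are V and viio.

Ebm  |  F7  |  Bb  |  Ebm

i - V7/V - V - i

Ebm: minor triad on Eb = scale degree 1 → i.
F7: a dominant seventh chord on F, the applied dominant of V → V7/V.
Bb: major triad on Bb = scale degree 5 → V.
Ebm: root Eb is the tonic; minor triad there is i.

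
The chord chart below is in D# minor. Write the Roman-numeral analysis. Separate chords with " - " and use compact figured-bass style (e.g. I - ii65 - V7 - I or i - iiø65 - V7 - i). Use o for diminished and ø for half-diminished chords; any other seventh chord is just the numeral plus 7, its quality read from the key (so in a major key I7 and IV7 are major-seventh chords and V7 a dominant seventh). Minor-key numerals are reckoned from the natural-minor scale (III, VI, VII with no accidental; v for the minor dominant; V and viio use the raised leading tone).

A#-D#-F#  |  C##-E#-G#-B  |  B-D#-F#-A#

A#-D#-F#: root D# is the tonic; minor triad there is i64.
C##-E#-G#-B has root C##, degree 7 in D# minor, so viio7.
B-D#-F#-A# has root B, degree 6 in D# minor, so VI7.

i64 - viio7 - VI7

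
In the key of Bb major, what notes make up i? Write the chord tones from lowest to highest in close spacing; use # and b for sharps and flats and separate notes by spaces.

Bb Db F

i is the minor tonic, borrowed from the parallel minor. In Bb major that root is Bb.
So the chord is Bb-Db-F, a minor triad.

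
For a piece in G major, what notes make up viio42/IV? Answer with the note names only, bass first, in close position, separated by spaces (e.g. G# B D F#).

viio42/IV is a secondary leading-tone chord. The target IV is C in G major; the applied chord is rooted a semitone below, on B.
Building a fully diminished seventh chord on B gives B-D-F-Ab.
The figured bass 42 indicates third inversion, placing the seventh (Ab) in the bass: Ab-B-D-F.

Ab B D F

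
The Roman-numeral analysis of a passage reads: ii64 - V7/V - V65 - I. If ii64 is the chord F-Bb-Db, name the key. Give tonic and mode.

Ab major

The anchor chord is a minor triad on Bb, labeled ii64.
ii64 on Bb implies Bb is the supertonic; that puts the tonic at Ab, and the lowercase numeral fits major mode.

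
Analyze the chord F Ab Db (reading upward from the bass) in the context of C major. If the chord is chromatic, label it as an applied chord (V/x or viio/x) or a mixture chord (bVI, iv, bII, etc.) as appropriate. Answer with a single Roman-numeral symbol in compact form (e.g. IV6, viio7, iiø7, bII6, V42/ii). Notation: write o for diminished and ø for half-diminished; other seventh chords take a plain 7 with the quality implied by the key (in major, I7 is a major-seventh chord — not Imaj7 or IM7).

Stacked in thirds the chord is Db-F-Ab: a major triad on Db.
Db is the lowered second degree of C major (diatonic 2 would be D). This is the Neapolitan sixth — a major triad on the lowered second degree, here in its customary first inversion.
With F in the bass the chord is in first inversion, so the figured bass is 6.

bII6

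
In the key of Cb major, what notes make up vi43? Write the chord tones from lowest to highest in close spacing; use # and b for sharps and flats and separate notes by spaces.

Eb Gb Ab Cb

In Cb major, the sixth degree is Ab, and the diatonic chord built there is a minor seventh chord.
Stacking thirds from Ab gives Ab-Cb-Eb-Gb.
With the 43 figure the chord is in second inversion; from the bass Eb upward in close position it reads Eb-Gb-Ab-Cb.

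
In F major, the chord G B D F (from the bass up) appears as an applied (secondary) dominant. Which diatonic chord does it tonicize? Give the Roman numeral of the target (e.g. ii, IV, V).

The chord is a dominant seventh chord on G.
A dominant resolves down a perfect fifth: G → C. In F major, C is scale degree 5, i.e. V.

V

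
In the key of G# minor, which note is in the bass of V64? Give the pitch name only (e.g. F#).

A#

V in G# minor has root D#; the chord is D#-F##-A#.
The figure 64 means second inversion — the fifth is in the bass.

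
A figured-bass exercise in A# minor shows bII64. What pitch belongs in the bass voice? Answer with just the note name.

F#

bII in A# minor has root B; the chord is B-D#-F#.
The figure 64 means second inversion — the fifth is in the bass.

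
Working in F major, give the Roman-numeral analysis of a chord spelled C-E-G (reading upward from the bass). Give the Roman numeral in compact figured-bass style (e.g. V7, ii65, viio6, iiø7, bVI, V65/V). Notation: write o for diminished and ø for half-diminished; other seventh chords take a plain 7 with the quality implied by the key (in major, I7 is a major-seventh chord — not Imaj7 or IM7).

V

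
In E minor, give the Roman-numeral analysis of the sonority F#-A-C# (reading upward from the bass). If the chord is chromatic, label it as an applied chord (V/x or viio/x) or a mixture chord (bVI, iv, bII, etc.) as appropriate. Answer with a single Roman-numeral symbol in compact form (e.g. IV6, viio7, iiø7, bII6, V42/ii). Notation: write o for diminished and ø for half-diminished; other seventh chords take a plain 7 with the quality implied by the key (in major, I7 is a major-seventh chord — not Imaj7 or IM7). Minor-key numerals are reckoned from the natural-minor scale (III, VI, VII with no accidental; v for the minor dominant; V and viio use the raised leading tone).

ii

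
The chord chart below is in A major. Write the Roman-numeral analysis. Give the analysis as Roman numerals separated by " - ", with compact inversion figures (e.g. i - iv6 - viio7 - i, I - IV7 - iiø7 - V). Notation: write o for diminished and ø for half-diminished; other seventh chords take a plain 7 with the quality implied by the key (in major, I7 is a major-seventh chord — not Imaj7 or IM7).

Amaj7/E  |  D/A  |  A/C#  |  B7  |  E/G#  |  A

I43 - IV64 - I6 - V7/V - V6 - I

Amaj7/E has root A, degree 1 in A major, so I43.
D/A has root D, degree 4 in A major, so IV64.
A/C# has root A, degree 1 in A major, so I6.
B7 is the secondary dominant of V (dominant seventh chord on B): V7/V.
E/G#: major triad on E = scale degree 5 → V6.
A: major triad on A = scale degree 1 → I.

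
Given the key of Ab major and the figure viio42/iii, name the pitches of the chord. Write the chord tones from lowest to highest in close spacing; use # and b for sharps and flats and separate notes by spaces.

Ab B D F

viio42/iii is a secondary leading-tone chord. The target iii is C in Ab major; the applied chord is rooted a semitone below, on B.
Building a fully diminished seventh chord on B gives B-D-F-Ab.
With the 42 figure the chord is in third inversion; from the bass Ab upward in close position it reads Ab-B-D-F.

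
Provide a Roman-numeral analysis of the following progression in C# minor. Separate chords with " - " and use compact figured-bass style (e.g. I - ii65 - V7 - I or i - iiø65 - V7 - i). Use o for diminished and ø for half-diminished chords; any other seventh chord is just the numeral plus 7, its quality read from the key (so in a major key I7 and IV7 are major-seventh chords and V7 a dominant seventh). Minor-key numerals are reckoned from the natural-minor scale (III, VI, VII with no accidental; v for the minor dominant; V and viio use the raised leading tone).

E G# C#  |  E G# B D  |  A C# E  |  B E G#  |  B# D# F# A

E-G#-C#: minor triad on C# = scale degree 1 → i6.
E-G#-B-D: a dominant seventh chord on E, the applied dominant of VI → V7/VI.
A-C#-E has root A, degree 6 in C# minor, so VI.
B-E-G#: major triad on E = scale degree 3 → III64.
B#-D#-F#-A: root B# is the leading tone; fully diminished seventh chord there is viio7.

i6 - V7/VI - VI - III64 - viio7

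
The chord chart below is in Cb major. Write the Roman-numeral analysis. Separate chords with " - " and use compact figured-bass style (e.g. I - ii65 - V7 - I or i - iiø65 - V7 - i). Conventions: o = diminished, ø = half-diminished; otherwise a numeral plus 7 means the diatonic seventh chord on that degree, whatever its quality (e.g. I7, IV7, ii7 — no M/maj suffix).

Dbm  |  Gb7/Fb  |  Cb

Dbm: root Db is the supertonic; minor triad there is ii.
Gb7/Fb has root Gb, degree 5 in Cb major, so V42.
Cb: major triad on Cb = scale degree 1 → I.

ii - V42 - I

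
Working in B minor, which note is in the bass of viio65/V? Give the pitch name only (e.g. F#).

The applied chord viio65/V is rooted on E#: E#-G#-B-D.
The figure 65 means first inversion — the third is in the bass.

G#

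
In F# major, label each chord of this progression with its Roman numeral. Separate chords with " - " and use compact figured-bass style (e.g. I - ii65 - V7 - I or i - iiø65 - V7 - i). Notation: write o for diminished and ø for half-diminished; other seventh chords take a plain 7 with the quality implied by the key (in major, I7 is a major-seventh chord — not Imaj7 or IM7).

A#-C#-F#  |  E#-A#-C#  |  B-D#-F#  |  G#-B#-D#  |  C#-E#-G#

A#-C#-F# has root F#, degree 1 in F# major, so I6.
E#-A#-C#: root A# is the mediant; minor triad there is iii64.
B-D#-F#: major triad on B = scale degree 4 → IV.
G#-B#-D#: a major triad on G#, the applied dominant of V → V/V.
C#-E#-G# has root C#, degree 5 in F# major, so V.

I6 - iii64 - IV - V/V - V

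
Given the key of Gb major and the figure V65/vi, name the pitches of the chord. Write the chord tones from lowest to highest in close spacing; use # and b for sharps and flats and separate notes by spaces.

D F Ab Bb

The slash means an applied dominant: we want the dominant of vi. In Gb major, vi is Eb minor, and its dominant is built on Bb.
Building a dominant seventh chord on Bb gives Bb-D-F-Ab.
With the 65 figure the chord is in first inversion; from the bass D upward in close position it reads D-F-Ab-Bb.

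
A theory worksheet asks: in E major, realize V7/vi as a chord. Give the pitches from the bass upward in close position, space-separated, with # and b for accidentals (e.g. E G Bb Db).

G# B# D# F#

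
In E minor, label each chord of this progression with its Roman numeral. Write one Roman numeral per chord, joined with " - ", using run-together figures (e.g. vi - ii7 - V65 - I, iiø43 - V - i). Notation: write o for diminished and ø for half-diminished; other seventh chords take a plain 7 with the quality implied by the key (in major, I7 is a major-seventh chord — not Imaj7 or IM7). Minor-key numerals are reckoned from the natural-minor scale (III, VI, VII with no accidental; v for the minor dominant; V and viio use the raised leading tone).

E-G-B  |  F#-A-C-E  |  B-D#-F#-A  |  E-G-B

i - iiø7 - V7 - i

E-G-B: root E is the tonic; minor triad there is i.
F#-A-C-E has root F#, degree 2 in E minor, so iiø7.
B-D#-F#-A: root B is the dominant; dominant seventh chord there is V7.
E-G-B: minor triad on E = scale degree 1 → i.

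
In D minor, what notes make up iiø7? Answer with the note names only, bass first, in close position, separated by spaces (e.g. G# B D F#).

E G Bb D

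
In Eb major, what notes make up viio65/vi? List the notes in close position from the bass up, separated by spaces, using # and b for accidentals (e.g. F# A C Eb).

D F Ab B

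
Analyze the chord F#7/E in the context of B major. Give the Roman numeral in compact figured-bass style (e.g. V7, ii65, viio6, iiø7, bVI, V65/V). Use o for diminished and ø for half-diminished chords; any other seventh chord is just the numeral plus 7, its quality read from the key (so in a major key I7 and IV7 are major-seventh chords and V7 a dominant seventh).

V42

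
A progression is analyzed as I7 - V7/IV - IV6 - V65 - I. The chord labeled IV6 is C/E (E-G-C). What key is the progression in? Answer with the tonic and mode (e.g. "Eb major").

G major

The anchor chord is a major triad on C, labeled IV6.
IV6 on C implies C is the subdominant; that puts the tonic at G, and the uppercase numeral fits major mode.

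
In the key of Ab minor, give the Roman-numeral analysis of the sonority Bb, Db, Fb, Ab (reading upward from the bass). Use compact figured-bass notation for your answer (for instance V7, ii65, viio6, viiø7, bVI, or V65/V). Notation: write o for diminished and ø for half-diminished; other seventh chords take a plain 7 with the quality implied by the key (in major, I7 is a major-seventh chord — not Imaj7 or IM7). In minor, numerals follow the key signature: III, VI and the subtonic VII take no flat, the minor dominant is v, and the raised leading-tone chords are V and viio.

iiø7

The pitches Bb-Db-Fb-Ab form a half-diminished seventh chord rooted on Bb.
Bb is scale degree 2 in Ab minor, and a half-diminished seventh chord on that degree is written iiø7.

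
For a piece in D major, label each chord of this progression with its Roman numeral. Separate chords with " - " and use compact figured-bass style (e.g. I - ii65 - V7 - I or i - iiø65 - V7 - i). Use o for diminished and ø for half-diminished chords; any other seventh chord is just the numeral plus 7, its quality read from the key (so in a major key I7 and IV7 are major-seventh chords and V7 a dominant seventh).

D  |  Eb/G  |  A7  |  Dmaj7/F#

D: root D is the tonic; major triad there is I.
Eb/G is non-diatonic — a major triad on the lowered supertonic (Eb): the Neapolitan sixth, bII6 (third, G, in the bass — hence the 6).
A7: dominant seventh chord on A = scale degree 5 → V7.
Dmaj7/F#: major seventh chord on D = scale degree 1 → I65.

I - bII6 - V7 - I65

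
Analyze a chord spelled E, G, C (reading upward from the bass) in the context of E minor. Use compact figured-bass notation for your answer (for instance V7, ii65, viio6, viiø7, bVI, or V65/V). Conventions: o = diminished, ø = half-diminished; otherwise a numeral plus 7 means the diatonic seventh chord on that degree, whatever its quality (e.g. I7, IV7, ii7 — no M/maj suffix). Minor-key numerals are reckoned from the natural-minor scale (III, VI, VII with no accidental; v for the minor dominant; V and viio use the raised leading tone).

VI6

The pitches C-E-G form a major triad rooted on C.
In E minor, C is the submediant; the diatonic major triad there is VI.
With E in the bass the chord is in first inversion, so the figured bass is 6.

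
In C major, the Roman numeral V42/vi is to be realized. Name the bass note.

The applied chord V42/vi is rooted on E: E-G#-B-D.
The figure 42 means third inversion — the seventh is in the bass.

D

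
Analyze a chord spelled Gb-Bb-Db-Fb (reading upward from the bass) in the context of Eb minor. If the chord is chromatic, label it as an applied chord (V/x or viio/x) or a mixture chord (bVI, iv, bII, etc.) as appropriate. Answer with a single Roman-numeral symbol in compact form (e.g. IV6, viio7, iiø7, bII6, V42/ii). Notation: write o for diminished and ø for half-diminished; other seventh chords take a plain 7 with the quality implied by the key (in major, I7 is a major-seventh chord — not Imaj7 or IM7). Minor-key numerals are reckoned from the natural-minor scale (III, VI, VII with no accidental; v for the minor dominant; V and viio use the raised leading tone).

The pitches Gb-Bb-Db-Fb form a dominant seventh chord rooted on Gb.
Gb is not a diatonic chord root with this quality in Eb minor, but it lies a perfect fifth above Cb (VI), so the chord functions as an applied dominant of VI.

V7/VI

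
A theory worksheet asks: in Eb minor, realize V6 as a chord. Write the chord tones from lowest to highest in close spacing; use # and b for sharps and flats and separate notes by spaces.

In Eb minor, the dominant is Bb. The dominant is major (leading tone raised), so V is a major triad.
That chord is spelled Bb-D-F.
The figured bass 6 indicates first inversion, placing the third (D) in the bass: D-F-Bb.

D F Bb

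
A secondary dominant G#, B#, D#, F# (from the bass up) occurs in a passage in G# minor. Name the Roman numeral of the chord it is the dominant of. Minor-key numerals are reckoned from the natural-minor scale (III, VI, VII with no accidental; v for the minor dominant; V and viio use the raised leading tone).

iv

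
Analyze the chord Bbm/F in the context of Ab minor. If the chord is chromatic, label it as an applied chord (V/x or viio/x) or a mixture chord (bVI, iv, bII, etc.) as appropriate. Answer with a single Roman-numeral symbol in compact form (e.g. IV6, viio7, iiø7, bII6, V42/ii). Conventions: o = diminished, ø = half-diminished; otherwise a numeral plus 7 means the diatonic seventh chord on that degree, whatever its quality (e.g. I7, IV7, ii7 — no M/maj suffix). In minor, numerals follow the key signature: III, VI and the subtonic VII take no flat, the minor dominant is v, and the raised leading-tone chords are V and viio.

ii64

The pitches Bb-Db-F form a minor triad rooted on Bb.
Bb is the second degree of Ab minor. This is the minor supertonic, borrowed from the parallel major (the Dorian ii).
With F in the bass the chord is in second inversion, so the figured bass is 64.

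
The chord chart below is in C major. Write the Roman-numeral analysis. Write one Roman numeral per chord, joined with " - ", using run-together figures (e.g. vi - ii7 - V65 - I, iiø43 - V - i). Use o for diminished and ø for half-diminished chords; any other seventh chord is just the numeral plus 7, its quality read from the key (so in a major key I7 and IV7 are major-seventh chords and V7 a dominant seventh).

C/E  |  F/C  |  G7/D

I6 - IV64 - V43

C/E: major triad on C = scale degree 1 → I6.
F/C: major triad on F = scale degree 4 → IV64.
G7/D: root G is the dominant; dominant seventh chord there is V43.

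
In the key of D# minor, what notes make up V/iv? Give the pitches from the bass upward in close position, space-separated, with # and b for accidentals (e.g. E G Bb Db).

D# F## A#

V/iv is a secondary dominant — the dominant triad of iv. iv in D# minor is G#, so the applied chord's root is D#, a perfect fifth above.
Building a major triad on D# gives D#-F##-A#.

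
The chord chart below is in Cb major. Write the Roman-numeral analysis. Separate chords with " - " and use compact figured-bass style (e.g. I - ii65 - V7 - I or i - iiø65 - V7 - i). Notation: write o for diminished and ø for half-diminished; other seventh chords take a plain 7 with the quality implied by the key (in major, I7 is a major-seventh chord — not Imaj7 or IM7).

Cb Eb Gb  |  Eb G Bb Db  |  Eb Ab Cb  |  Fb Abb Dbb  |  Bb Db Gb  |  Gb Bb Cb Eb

Cb-Eb-Gb: major triad on Cb = scale degree 1 → I.
Eb-G-Bb-Db: a dominant seventh chord on Eb, the applied dominant of vi → V7/vi.
Eb-Ab-Cb: root Ab is the submediant; minor triad there is vi64.
Fb-Abb-Dbb: Dbb with this quality isn't in the key; a major triad on b2 is the Neapolitan sixth, bII6 (third, Fb, in the bass — hence the 6).
Bb-Db-Gb: major triad on Gb = scale degree 5 → V6.
Gb-Bb-Cb-Eb: major seventh chord on Cb = scale degree 1 → I43.

I - V7/vi - vi64 - bII6 - V6 - I43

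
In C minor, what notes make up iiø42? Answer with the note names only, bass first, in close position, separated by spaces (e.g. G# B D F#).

The numeral's case and figure indicate a half-diminished seventh chord. In C minor its root, the second degree, is D.
Stacking thirds from D gives D-F-Ab-C.
The figured bass 42 indicates third inversion, placing the seventh (C) in the bass: C-D-F-Ab.

C D F Ab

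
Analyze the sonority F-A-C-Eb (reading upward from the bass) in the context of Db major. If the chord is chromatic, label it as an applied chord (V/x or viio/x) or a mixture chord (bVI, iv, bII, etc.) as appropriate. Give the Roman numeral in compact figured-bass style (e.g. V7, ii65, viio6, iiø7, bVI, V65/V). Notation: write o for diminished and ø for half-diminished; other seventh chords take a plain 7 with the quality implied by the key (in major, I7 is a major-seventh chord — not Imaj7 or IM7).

V7/vi

Stacked in thirds the chord is F-A-C-Eb: a dominant seventh chord on F.
F is not a diatonic chord root with this quality in Db major, but it lies a perfect fifth above Bb (vi), so the chord functions as an applied dominant of vi.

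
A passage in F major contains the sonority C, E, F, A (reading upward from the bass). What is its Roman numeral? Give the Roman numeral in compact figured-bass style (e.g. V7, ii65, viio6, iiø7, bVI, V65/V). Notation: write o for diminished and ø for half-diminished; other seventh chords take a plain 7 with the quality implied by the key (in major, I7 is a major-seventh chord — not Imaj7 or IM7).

I43

The pitches F-A-C-E form a major seventh chord rooted on F.
In F major, F is the tonic; the diatonic major seventh chord there is I7.
With C in the bass the chord is in second inversion, so the figured bass is 43.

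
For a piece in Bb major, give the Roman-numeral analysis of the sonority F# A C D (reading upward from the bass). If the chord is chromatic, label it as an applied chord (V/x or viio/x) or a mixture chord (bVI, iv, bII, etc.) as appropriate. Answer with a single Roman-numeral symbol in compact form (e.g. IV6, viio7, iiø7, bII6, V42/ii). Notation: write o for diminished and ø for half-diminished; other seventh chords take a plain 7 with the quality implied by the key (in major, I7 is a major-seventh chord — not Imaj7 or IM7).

V65/vi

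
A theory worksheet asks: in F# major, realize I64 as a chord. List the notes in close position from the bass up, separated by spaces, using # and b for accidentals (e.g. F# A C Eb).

C# F# A#

The numeral's case and figure indicate a major triad. In F# major its root, the first degree, is F#.
Stacking thirds from F# gives F#-A#-C#.
With the 64 figure the chord is in second inversion; from the bass C# upward in close position it reads C#-F#-A#.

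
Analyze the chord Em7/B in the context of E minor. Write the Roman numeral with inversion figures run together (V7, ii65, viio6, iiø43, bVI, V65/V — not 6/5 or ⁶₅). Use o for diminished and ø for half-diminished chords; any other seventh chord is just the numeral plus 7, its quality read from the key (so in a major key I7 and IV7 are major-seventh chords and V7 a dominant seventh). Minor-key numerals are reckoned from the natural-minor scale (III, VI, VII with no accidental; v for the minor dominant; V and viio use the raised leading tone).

i43

The pitches E-G-B-D form a minor seventh chord rooted on E.
E is scale degree 1 in E minor, and a minor seventh chord on that degree is written i7.
With B in the bass the chord is in second inversion, so the figured bass is 43.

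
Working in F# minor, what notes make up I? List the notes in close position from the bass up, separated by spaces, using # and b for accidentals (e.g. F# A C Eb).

F# A# C#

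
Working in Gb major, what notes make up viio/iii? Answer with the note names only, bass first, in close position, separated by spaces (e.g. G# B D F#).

A C Eb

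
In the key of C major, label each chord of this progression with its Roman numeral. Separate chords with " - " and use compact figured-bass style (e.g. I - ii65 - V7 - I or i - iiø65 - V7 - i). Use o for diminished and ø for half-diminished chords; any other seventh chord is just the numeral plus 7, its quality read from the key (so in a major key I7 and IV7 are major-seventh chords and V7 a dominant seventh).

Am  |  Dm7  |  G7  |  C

vi - ii7 - V7 - I

Am: root A is the submediant; minor triad there is vi.
Dm7: root D is the supertonic; minor seventh chord there is ii7.
G7: root G is the dominant; dominant seventh chord there is V7.
C has root C, degree 1 in C major, so I.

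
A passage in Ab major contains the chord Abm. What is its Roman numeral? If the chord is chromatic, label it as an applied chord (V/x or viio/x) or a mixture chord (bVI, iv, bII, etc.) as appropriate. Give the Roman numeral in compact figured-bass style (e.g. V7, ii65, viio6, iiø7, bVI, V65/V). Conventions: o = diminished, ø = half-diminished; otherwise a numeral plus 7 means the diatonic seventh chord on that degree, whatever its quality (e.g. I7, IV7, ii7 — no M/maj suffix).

The pitches Ab-Cb-Eb form a minor triad rooted on Ab.
Ab is the first degree of Ab major. This is the minor tonic, borrowed from the parallel minor.

i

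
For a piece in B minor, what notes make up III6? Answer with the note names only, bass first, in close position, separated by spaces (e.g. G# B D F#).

The numeral's case and figure indicate a major triad. In B minor its root, the third degree, is D.
Stacking thirds from D gives D-F#-A.
The figured bass 6 indicates first inversion, placing the third (F#) in the bass: F#-A-D.

F# A D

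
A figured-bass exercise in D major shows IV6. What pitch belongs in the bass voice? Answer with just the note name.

IV in D major has root G; the chord is G-B-D.
The figure 6 means first inversion — the third is in the bass.

B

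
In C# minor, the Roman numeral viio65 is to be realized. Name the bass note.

D#

viio in C# minor has root B#; the chord is B#-D#-F#-A.
The figure 65 means first inversion — the third is in the bass.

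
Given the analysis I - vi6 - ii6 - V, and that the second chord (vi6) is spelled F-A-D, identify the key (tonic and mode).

F major

vi6 is given as F-A-D — a minor triad with root D.
vi6 on D implies D is the submediant; that puts the tonic at F, and the lowercase numeral fits major mode.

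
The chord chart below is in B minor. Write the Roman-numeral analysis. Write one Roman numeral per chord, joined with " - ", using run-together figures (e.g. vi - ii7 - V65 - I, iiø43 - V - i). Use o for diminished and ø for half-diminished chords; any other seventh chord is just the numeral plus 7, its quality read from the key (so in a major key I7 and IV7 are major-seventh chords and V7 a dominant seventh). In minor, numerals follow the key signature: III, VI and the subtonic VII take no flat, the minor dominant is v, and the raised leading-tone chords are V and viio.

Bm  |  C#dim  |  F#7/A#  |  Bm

i - iio - V65 - i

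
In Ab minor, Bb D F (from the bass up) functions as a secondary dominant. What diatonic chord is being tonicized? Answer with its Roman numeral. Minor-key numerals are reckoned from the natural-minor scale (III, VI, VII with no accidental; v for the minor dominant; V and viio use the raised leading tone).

The chord is a major triad on Bb.
A dominant resolves down a perfect fifth: Bb → Eb. In Ab minor, Eb is scale degree 5, i.e. V.

V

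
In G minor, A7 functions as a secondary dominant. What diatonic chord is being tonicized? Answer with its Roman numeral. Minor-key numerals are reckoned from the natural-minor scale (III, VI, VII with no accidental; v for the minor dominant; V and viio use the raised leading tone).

V

The chord is a dominant seventh chord on A.
A dominant resolves down a perfect fifth: A → D. In G minor, D is scale degree 5, i.e. V.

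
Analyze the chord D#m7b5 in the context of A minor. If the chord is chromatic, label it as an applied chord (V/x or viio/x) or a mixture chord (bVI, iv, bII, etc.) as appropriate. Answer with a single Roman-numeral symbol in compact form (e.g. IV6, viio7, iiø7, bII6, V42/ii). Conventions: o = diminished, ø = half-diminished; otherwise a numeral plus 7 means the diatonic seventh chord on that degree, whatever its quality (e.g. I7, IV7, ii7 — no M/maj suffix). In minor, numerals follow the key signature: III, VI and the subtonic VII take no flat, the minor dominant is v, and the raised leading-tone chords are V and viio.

viiø7/V

The pitches D#-F#-A-C# form a half-diminished seventh chord rooted on D#.
D# sits a half step below E (V in A minor); a diminished chord there is the applied leading-tone chord of V.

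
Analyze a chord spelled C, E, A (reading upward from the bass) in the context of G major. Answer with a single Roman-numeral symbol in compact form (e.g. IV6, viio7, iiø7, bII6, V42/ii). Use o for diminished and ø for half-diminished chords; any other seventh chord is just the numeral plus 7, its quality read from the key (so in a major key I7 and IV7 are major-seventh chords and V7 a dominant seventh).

ii6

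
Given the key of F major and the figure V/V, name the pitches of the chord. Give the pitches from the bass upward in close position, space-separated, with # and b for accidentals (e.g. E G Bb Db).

G B D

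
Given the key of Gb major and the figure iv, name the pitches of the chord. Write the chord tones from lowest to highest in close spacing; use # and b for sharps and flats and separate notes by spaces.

Cb Ebb Gb

iv is the minor subdominant, borrowed from the parallel minor. In Gb major that root is Cb.
So the chord is Cb-Ebb-Gb.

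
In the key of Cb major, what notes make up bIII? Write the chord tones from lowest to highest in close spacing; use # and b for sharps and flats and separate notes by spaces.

bIII is a major triad on the lowered third degree, borrowed from the parallel minor. In Cb major that root is Ebb.
So the chord is Ebb-Gb-Bbb.

Ebb Gb Bbb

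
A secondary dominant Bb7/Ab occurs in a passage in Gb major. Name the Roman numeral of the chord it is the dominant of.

The chord is a dominant seventh chord on Bb.
A dominant resolves down a perfect fifth: Bb → Eb. In Gb major, Eb is scale degree 6, i.e. vi.

vi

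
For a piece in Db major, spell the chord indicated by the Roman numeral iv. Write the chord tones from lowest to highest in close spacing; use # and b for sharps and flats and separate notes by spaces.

Gb Bbb Db

Scale degree 4 in Db major is Gb; here the chord built on it is altered to a minor triad. iv is the minor subdominant, borrowed from the parallel minor.
So the chord is Gb-Bbb-Db.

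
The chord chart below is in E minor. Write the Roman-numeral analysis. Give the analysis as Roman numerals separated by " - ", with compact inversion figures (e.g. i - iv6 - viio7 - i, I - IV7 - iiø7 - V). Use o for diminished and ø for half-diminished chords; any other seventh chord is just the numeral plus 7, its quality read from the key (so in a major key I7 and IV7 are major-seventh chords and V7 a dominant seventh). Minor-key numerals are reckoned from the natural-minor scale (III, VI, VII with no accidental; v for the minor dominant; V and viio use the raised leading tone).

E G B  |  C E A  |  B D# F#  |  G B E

E-G-B: root E is the tonic; minor triad there is i.
C-E-A has root A, degree 4 in E minor, so iv6.
B-D#-F#: major triad on B = scale degree 5 → V.
G-B-E: root E is the tonic; minor triad there is i6.

i - iv6 - V - i6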